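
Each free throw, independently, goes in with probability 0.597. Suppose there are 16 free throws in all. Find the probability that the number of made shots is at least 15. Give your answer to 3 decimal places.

0.003

X ~ Binomial(16, 0.597); P(X ≥ 15) = Σ C(16,k) p^k (1−p)^(16−k) over k:
  k=15: C(16,15)·0.597^15·0.403^1 = 0.00281
  k=16: C(16,16)·0.597^16·0.403^0 = 0.00026
Total = 0.00307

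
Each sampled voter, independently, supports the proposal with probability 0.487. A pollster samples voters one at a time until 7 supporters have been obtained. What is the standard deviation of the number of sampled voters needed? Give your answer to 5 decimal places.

Y = total sampled voters until the seventh success; negative binomial with r=7, p=0.487.
SD(Y) = √[r(1−p)/p²] = √(15.1411019) = 3.8911569

3.89116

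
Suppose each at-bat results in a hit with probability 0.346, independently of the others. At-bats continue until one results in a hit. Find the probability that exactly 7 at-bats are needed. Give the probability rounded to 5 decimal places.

0.02707

Geometric (trials to first success), p = 0.346.
P(Y = 7) = (1−p)^6 · p = 0.078247 · 0.346 = 0.0270734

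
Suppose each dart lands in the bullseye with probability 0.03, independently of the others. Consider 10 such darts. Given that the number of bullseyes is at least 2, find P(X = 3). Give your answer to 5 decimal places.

0.07587

X ~ Binomial(10, 0.03). Want P(X=3 | X≥2) = P(X=3) / P(X≥2).
P(X=3) = C(10,3)·0.03^3·0.97^7 = 0.0026179
P(X≥2) = 1 − 0.7374241 − 0.2280693 = 0.0345066
Ratio = 0.0026179 / 0.0345066 = 0.0758657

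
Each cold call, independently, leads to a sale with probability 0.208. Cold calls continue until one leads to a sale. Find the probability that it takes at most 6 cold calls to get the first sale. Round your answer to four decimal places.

0.7532

Y = number of cold calls to the first success; geometric, p = 0.208.
P(Y ≤ 6) = 1 − (1−p)^6 = 1 − 0.246803 = 0.753197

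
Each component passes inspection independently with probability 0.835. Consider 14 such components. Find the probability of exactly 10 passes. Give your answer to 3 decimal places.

0.122

X ~ Binomial(n=14, p=0.835).
P(X=10) = C(14,10) · p^10 · (1−p)^4
= 1001 · 0.16476 · 0.0007412 = 0.12225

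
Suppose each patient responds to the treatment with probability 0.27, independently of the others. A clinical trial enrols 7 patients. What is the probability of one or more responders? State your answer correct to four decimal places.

0.8895

P(at least one) = 1 − P(none) = 1 − (1 − 0.27)^7
= 1 − 0.110474 = 0.889526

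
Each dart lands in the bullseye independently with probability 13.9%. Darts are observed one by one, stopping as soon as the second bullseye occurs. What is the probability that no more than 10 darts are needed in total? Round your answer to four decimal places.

0.4147

Finishing within 10 darts ⇔ at least 2 successes in the first 10. With X ~ Binomial(10, 0.139), P(Y ≤ 10) = 1 − P(X ≤ 1).
  k=0: C(10,0)·0.139^0·0.861^10 = 0.223888
  k=1: C(10,1)·0.139^1·0.861^9 = 0.361446
1 − 0.585334 = 0.414666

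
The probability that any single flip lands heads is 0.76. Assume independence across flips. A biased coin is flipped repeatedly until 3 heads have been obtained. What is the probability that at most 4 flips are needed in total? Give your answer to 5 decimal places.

Finishing within 4 flips ⇔ at least 3 successes in the first 4. With X ~ Binomial(4, 0.76), P(Y ≤ 4) = 1 − P(X ≤ 2).
  k=0: C(4,0)·0.76^0·0.24^4 = 0.0033178
  k=1: C(4,1)·0.76^1·0.24^3 = 0.0420250
  k=2: C(4,2)·0.76^2·0.24^2 = 0.1996186
1 − 0.2449613 = 0.7550387

0.75504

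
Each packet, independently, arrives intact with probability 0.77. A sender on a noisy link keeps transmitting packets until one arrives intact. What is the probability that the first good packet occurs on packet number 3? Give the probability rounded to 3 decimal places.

0.041

Geometric (trials to first success), p = 0.77.
P(Y = 3) = (1−p)^2 · p = 0.0529 · 0.77 = 0.04073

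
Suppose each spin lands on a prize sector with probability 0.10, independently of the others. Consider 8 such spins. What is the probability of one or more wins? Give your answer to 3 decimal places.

0.570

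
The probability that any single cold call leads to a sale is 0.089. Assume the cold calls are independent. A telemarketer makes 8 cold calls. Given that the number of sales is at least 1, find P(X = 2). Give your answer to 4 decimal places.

0.2412

X ~ Binomial(8, 0.089). Want P(X=2 | X≥1) = P(X=2) / P(X≥1).
P(X=2) = C(8,2)·0.089^2·0.911^6 = 0.126779
P(X≥1) = 1 − 0.474403 = 0.525597
Ratio = 0.126779 / 0.525597 = 0.241210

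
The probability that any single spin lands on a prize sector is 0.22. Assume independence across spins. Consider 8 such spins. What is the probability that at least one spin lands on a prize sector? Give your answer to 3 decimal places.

P(at least one) = 1 − P(none) = 1 − (1 − 0.22)^8
= 1 − 0.13701 = 0.86299

0.863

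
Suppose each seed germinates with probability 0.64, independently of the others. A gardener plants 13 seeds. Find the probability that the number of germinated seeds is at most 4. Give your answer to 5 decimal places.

X ~ Binomial(13, 0.64); P(X ≤ 4) = Σ C(13,k) p^k (1−p)^(13−k) over k:
  k=0: C(13,0)·0.64^0·0.36^13 = 0.0000017
  k=1: C(13,1)·0.64^1·0.36^12 = 0.0000394
  k=2: C(13,2)·0.64^2·0.36^11 = 0.0004205
  k=3: C(13,3)·0.64^3·0.36^10 = 0.0027411
  k=4: C(13,4)·0.64^4·0.36^9 = 0.0121828
Total = 0.0153856

0.01539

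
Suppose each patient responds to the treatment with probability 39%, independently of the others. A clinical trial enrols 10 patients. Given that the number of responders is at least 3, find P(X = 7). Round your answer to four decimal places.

0.0458

X ~ Binomial(10, 0.39). Want P(X=7 | X≥3) = P(X=7) / P(X≥3).
P(X=7) = C(10,7)·0.39^7·0.61^3 = 0.037379
P(X≥3) = 1 − 0.007133 − 0.045607 − 0.131214 = 0.816045
Ratio = 0.037379 / 0.816045 = 0.045805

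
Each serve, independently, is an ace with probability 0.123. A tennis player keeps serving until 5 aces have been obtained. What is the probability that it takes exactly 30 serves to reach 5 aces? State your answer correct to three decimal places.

0.025

Y = trial on which the fifth success occurs; negative binomial, r=5, p=0.123.
P(Y=30) = C(29,4) · p^5 · (1−p)^25
= 23751 · 2.8153e-05 · 0.037583 = 0.02513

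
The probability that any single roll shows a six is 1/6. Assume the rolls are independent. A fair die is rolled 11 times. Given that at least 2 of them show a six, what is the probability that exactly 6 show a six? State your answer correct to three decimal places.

0.007

X ~ Binomial(11, 0.166667). Want P(X=6 | X≥2) = P(X=6) / P(X≥2).
P(X=6) = C(11,6)·0.166667^6·0.833333^5 = 0.00398
P(X≥2) = 1 − 0.13459 − 0.29609 = 0.56932
Ratio = 0.00398 / 0.56932 = 0.00699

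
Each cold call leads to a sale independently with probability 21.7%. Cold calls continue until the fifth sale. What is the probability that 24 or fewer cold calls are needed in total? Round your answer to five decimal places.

0.62035

Finishing within 24 cold calls ⇔ at least 5 successes in the first 24. With X ~ Binomial(24, 0.217), P(Y ≤ 24) = 1 − P(X ≤ 4).
  k=0: C(24,0)·0.217^0·0.783^24 = 0.0028202
  k=1: C(24,1)·0.217^1·0.783^23 = 0.0187582
  k=2: C(24,2)·0.217^2·0.783^22 = 0.0597843
  k=3: C(24,3)·0.217^3·0.783^21 = 0.1215029
  k=4: C(24,4)·0.217^4·0.783^20 = 0.1767844
1 − 0.3796501 = 0.6203499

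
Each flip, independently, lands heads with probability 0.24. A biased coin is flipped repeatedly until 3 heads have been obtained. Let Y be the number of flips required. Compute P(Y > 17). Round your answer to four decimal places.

Needing more than 17 flips ⇔ fewer than 3 successes in the first 17. With X ~ Binomial(17, 0.24), P(Y > 17) = P(X ≤ 2).
  k=0: C(17,0)·0.24^0·0.76^17 = 0.009415
  k=1: C(17,1)·0.24^1·0.76^16 = 0.050545
  k=2: C(17,2)·0.24^2·0.76^15 = 0.127692
P(X ≤ 2) = 0.187653

0.1877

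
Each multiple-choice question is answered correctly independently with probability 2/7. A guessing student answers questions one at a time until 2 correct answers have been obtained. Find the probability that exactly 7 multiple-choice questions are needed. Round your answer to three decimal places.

Y = trial on which the second success occurs; negative binomial, r=2, p=0.285714.
P(Y=7) = C(6,1) · p^2 · (1−p)^5
= 6 · 0.081633 · 0.18593 = 0.09107

0.091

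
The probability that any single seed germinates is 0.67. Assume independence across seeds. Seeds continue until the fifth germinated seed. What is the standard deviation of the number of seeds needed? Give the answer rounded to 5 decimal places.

Y = total seeds until the fifth success; negative binomial with r=5, p=0.67.
SD(Y) = √[r(1−p)/p²] = √(3.6756516) = 1.9171989

1.91720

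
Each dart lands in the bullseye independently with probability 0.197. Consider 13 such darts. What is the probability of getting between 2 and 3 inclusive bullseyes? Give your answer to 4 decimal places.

0.5147

X ~ Binomial(13, 0.197); P(2 ≤ X ≤ 3) = Σ C(13,k) p^k (1−p)^(13−k) over k:
  k=2: C(13,2)·0.197^2·0.803^11 = 0.270956
  k=3: C(13,3)·0.197^3·0.803^10 = 0.243736
Total = 0.514692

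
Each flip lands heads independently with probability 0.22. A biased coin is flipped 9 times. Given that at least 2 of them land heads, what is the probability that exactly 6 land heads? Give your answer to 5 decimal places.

0.00727

X ~ Binomial(9, 0.22). Want P(X=6 | X≥2) = P(X=6) / P(X≥2).
P(X=6) = C(9,6)·0.22^6·0.78^3 = 0.0045196
P(X≥2) = 1 − 0.1068689 − 0.2712826 = 0.6218484
Ratio = 0.0045196 / 0.6218484 = 0.0072680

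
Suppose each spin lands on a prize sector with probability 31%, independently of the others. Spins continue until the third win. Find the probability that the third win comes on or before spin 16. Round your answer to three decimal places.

Finishing within 16 spins ⇔ at least 3 successes in the first 16. With X ~ Binomial(16, 0.31), P(Y ≤ 16) = 1 − P(X ≤ 2).
  k=0: C(16,0)·0.31^0·0.69^16 = 0.00264
  k=1: C(16,1)·0.31^1·0.69^15 = 0.01898
  k=2: C(16,2)·0.31^2·0.69^14 = 0.06394
1 − 0.08556 = 0.91444

0.914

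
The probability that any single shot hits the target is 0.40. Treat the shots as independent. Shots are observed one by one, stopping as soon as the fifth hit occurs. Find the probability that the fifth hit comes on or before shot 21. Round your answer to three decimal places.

Finishing within 21 shots ⇔ at least 5 successes in the first 21. With X ~ Binomial(21, 0.40), P(Y ≤ 21) = 1 − P(X ≤ 4).
  k=0: C(21,0)·0.40^0·0.60^21 = 0.00002
  k=1: C(21,1)·0.40^1·0.60^20 = 0.00031
  k=2: C(21,2)·0.40^2·0.60^19 = 0.00205
  k=3: C(21,3)·0.40^3·0.60^18 = 0.00864
  k=4: C(21,4)·0.40^4·0.60^17 = 0.02593
1 − 0.03696 = 0.96304

0.963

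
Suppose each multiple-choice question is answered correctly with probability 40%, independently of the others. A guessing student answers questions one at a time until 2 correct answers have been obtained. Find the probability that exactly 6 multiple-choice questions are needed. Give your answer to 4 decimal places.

0.1037

Y = trial on which the second success occurs; negative binomial, r=2, p=0.40.
P(Y=6) = C(5,1) · p^2 · (1−p)^4
= 5 · 0.16 · 0.1296 = 0.103680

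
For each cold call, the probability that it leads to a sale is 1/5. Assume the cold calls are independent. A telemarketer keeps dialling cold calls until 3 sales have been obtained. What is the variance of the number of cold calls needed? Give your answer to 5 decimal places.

Y = total cold calls until the third success; negative binomial with r=3, p=0.20.
Var(Y) = r(1−p)/p² = 3·0.80 / 0.20² = 60.0000000

60.00000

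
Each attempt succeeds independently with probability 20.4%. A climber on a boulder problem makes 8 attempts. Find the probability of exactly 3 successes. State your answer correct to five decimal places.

X ~ Binomial(n=8, p=0.204).
P(X=3) = C(8,3) · p^3 · (1−p)^5
= 56 · 0.0084897 · 0.31957 = 0.1519301

0.15193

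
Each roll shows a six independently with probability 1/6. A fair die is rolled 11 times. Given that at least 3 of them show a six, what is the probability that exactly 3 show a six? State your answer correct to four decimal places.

0.6502

X ~ Binomial(11, 0.166667). Want P(X=3 | X≥3) = P(X=3) / P(X≥3).
P(X=3) = C(11,3)·0.166667^3·0.833333^8 = 0.177656
P(X≥3) = 1 − 0.134588 − 0.296094 − 0.296094 = 0.273225
Ratio = 0.177656 / 0.273225 = 0.650219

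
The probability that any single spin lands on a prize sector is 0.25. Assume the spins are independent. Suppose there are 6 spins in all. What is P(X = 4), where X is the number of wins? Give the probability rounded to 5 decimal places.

0.03296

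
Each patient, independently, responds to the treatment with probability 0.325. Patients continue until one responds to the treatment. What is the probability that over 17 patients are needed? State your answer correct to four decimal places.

0.0013

Y = number of patients to the first success; geometric, p = 0.325.
P(Y > 17) = P(first 17 all fail) = (1−p)^17 = 0.001254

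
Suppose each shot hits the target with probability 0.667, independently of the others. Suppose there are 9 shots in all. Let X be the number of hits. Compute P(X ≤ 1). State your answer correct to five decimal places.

0.00096

X ~ Binomial(9, 0.667); P(X ≤ 1) = Σ C(9,k) p^k (1−p)^(9−k) over k:
  k=0: C(9,0)·0.667^0·0.333^9 = 0.0000503
  k=1: C(9,1)·0.667^1·0.333^8 = 0.0009077
Total = 0.0009580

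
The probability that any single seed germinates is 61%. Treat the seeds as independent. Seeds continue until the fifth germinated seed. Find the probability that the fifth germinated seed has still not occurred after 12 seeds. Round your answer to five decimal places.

Needing more than 12 seeds ⇔ fewer than 5 successes in the first 12. With X ~ Binomial(12, 0.61), P(Y > 12) = P(X ≤ 4).
  k=0: C(12,0)·0.61^0·0.39^12 = 0.0000124
  k=1: C(12,1)·0.61^1·0.39^11 = 0.0002324
  k=2: C(12,2)·0.61^2·0.39^10 = 0.0019992
  k=3: C(12,3)·0.61^3·0.39^9 = 0.0104230
  k=4: C(12,4)·0.61^4·0.39^8 = 0.0366810
P(X ≤ 4) = 0.0493480

0.04935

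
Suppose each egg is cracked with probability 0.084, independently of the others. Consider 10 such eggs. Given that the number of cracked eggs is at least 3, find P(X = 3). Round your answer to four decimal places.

X ~ Binomial(10, 0.084). Want P(X=3 | X≥3) = P(X=3) / P(X≥3).
P(X=3) = C(10,3)·0.084^3·0.916^7 = 0.038485
P(X≥3) = 1 − 0.415867 − 0.381363 − 0.157375 = 0.045395
Ratio = 0.038485 / 0.045395 = 0.847772

0.8478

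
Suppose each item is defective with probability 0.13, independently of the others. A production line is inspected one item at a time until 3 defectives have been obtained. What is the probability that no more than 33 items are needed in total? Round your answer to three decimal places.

Finishing within 33 items ⇔ at least 3 successes in the first 33. With X ~ Binomial(33, 0.13), P(Y ≤ 33) = 1 − P(X ≤ 2).
  k=0: C(33,0)·0.13^0·0.87^33 = 0.01010
  k=1: C(33,1)·0.13^1·0.87^32 = 0.04978
  k=2: C(33,2)·0.13^2·0.87^31 = 0.11902
1 − 0.17890 = 0.82110

0.821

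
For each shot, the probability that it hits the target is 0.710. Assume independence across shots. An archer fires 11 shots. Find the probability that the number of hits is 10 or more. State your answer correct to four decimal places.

0.1270

X ~ Binomial(11, 0.71); P(X ≥ 10) = Σ C(11,k) p^k (1−p)^(11−k) over k:
  k=10: C(11,10)·0.71^10·0.29^1 = 0.103842
  k=11: C(11,11)·0.71^11·0.29^0 = 0.023112
Total = 0.126954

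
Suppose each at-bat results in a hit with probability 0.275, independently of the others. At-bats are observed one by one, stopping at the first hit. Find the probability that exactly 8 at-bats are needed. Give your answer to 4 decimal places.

0.0290

Geometric (trials to first success), p = 0.275.
P(Y = 8) = (1−p)^7 · p = 0.10528 · 0.275 = 0.028953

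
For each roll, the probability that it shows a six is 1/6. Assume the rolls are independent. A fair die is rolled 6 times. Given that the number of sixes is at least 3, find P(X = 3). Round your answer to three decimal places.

0.860

X ~ Binomial(6, 0.166667). Want P(X=3 | X≥3) = P(X=3) / P(X≥3).
P(X=3) = C(6,3)·0.166667^3·0.833333^3 = 0.05358
P(X≥3) = 1 − 0.33490 − 0.40188 − 0.20094 = 0.06229
Ratio = 0.05358 / 0.06229 = 0.86029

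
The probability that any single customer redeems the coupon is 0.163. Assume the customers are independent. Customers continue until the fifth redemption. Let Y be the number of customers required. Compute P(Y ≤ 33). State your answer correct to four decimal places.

Finishing within 33 customers ⇔ at least 5 successes in the first 33. With X ~ Binomial(33, 0.163), P(Y ≤ 33) = 1 − P(X ≤ 4).
  k=0: C(33,0)·0.163^0·0.837^33 = 0.002818
  k=1: C(33,1)·0.163^1·0.837^32 = 0.018110
  k=2: C(33,2)·0.163^2·0.837^31 = 0.056428
  k=3: C(33,3)·0.163^3·0.837^30 = 0.113554
  k=4: C(33,4)·0.163^4·0.837^29 = 0.165853
1 − 0.356763 = 0.643237

0.6432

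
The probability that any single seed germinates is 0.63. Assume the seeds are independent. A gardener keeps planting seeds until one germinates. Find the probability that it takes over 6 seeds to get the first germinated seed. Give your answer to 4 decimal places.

Y = number of seeds to the first success; geometric, p = 0.63.
P(Y > 6) = P(first 6 all fail) = (1−p)^6 = 0.002566

0.0026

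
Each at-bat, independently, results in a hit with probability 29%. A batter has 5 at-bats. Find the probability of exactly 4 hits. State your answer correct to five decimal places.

0.02511

X ~ Binomial(n=5, p=0.29).
P(X=4) = C(5,4) · p^4 · (1−p)^1
= 5 · 0.0070728 · 0.71 = 0.0251085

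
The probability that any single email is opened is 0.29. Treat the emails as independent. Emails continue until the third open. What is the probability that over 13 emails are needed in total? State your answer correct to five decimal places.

Needing more than 13 emails ⇔ fewer than 3 successes in the first 13. With X ~ Binomial(13, 0.29), P(Y > 13) = P(X ≤ 2).
  k=0: C(13,0)·0.29^0·0.71^13 = 0.0116509
  k=1: C(13,1)·0.29^1·0.71^12 = 0.0618645
  k=2: C(13,2)·0.29^2·0.71^11 = 0.1516116
P(X ≤ 2) = 0.2251270

0.22513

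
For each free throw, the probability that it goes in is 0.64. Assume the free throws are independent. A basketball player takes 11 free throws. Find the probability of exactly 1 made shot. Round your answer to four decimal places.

X ~ Binomial(n=11, p=0.64).
P(X=1) = C(11,1) · p^1 · (1−p)^10
= 11 · 0.64 · 3.6562e-05 = 0.000257

0.0003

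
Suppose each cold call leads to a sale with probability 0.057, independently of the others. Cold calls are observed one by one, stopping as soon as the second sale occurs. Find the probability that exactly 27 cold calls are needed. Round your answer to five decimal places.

0.01948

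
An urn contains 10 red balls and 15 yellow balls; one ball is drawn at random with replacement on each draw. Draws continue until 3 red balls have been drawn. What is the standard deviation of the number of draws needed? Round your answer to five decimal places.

Y = total draws until the third success; negative binomial with r=3, p=0.40.
SD(Y) = √[r(1−p)/p²] = √(11.2500000) = 3.3541020

3.35410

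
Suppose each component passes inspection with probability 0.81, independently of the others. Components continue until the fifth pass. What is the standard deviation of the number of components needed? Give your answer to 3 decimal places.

1.203

Y = total components until the fifth success; negative binomial with r=5, p=0.81.
SD(Y) = √[r(1−p)/p²] = √(1.44795) = 1.20331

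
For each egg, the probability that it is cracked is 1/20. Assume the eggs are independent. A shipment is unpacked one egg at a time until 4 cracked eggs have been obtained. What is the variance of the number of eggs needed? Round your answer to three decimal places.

1520.000

Y = total eggs until the fourth success; negative binomial with r=4, p=0.05.
Var(Y) = r(1−p)/p² = 4·0.95 / 0.05² = 1520.00000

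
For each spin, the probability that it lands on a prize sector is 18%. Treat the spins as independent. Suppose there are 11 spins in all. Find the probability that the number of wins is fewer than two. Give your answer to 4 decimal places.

0.3849

X ~ Binomial(11, 0.18); P(X ≤ 1) = Σ C(11,k) p^k (1−p)^(11−k) over k:
  k=0: C(11,0)·0.18^0·0.82^11 = 0.112707
  k=1: C(11,1)·0.18^1·0.82^10 = 0.272147
Total = 0.384854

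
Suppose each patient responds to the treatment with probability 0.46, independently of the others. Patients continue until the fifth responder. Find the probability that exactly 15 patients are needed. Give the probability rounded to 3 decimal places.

Y = trial on which the fifth success occurs; negative binomial, r=5, p=0.46.
P(Y=15) = C(14,4) · p^5 · (1−p)^10
= 1001 · 0.020596 · 0.0021083 = 0.04347

0.043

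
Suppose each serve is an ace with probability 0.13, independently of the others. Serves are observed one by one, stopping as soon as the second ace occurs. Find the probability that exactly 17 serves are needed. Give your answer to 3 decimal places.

0.033

Y = trial on which the second success occurs; negative binomial, r=2, p=0.13.
P(Y=17) = C(16,1) · p^2 · (1−p)^15
= 16 · 0.0169 · 0.12382 = 0.03348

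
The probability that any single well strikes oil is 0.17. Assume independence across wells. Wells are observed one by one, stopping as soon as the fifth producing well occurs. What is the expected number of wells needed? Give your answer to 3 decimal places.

29.412

Y = total wells until the fifth success; negative binomial with r=5, p=0.17.
E[Y] = r / p = 5 / 0.17 = 29.41176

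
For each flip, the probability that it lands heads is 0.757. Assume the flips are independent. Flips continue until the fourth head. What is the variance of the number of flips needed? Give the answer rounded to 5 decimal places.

Y = total flips until the fourth success; negative binomial with r=4, p=0.757.
Var(Y) = r(1−p)/p² = 4·0.243 / 0.757² = 1.6961900

1.69619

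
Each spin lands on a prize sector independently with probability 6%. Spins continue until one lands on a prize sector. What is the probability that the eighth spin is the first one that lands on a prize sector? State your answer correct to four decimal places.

0.0389

Geometric (trials to first success), p = 0.06.
P(Y = 8) = (1−p)^7 · p = 0.64848 · 0.06 = 0.038909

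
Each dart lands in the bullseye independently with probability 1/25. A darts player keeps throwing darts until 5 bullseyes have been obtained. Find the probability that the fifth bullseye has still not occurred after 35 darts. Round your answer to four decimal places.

0.9878

Needing more than 35 darts ⇔ fewer than 5 successes in the first 35. With X ~ Binomial(35, 0.04), P(Y > 35) = P(X ≤ 4).
  k=0: C(35,0)·0.04^0·0.96^35 = 0.239603
  k=1: C(35,1)·0.04^1·0.96^34 = 0.349422
  k=2: C(35,2)·0.04^2·0.96^33 = 0.247507
  k=3: C(35,3)·0.04^3·0.96^32 = 0.113441
  k=4: C(35,4)·0.04^4·0.96^31 = 0.037814
P(X ≤ 4) = 0.987787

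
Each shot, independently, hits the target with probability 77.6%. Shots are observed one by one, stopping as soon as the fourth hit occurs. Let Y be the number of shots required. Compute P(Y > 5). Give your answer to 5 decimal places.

Needing more than 5 shots ⇔ fewer than 4 successes in the first 5. With X ~ Binomial(5, 0.776), P(Y > 5) = P(X ≤ 3).
  k=0: C(5,0)·0.776^0·0.224^5 = 0.0005639
  k=1: C(5,1)·0.776^1·0.224^4 = 0.0097684
  k=2: C(5,2)·0.776^2·0.224^3 = 0.0676811
  k=3: C(5,3)·0.776^3·0.224^2 = 0.2344667
P(X ≤ 3) = 0.3124802

0.31248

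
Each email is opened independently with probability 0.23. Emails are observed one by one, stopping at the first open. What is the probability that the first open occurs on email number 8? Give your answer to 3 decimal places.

Geometric (trials to first success), p = 0.23.
P(Y = 8) = (1−p)^7 · p = 0.16049 · 0.23 = 0.03691

0.037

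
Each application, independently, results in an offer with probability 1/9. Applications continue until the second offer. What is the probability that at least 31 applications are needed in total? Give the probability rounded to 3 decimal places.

0.139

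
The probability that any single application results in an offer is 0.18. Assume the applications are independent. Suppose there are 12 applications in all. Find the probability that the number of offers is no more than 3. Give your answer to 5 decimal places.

0.84485

X ~ Binomial(12, 0.18); P(X ≤ 3) = Σ C(12,k) p^k (1−p)^(12−k) over k:
  k=0: C(12,0)·0.18^0·0.82^12 = 0.0924201
  k=1: C(12,1)·0.18^1·0.82^11 = 0.2434480
  k=2: C(12,2)·0.18^2·0.82^10 = 0.2939189
  k=3: C(12,3)·0.18^3·0.82^9 = 0.2150626
Total = 0.8448495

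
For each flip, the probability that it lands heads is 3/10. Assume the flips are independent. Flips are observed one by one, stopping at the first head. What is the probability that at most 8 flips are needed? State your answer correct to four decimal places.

Y = number of flips to the first success; geometric, p = 0.30.
P(Y ≤ 8) = 1 − (1−p)^8 = 1 − 0.057648 = 0.942352

0.9424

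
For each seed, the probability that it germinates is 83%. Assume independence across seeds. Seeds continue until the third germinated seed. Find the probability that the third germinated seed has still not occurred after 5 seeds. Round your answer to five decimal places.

0.03745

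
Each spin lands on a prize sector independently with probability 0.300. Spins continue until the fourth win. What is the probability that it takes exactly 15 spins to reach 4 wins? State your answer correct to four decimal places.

0.0583

Y = trial on which the fourth success occurs; negative binomial, r=4, p=0.30.
P(Y=15) = C(14,3) · p^4 · (1−p)^11
= 364 · 0.0081 · 0.019773 = 0.058300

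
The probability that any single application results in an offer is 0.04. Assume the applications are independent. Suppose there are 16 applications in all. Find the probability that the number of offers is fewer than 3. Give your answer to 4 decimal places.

0.9758

X ~ Binomial(16, 0.04); P(X ≤ 2) = Σ C(16,k) p^k (1−p)^(16−k) over k:
  k=0: C(16,0)·0.04^0·0.96^16 = 0.520403
  k=1: C(16,1)·0.04^1·0.96^15 = 0.346935
  k=2: C(16,2)·0.04^2·0.96^14 = 0.108417
Total = 0.975755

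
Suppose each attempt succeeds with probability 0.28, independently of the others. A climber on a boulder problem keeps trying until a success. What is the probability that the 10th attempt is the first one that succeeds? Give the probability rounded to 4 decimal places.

0.0146

Geometric (trials to first success), p = 0.28.
P(Y = 10) = (1−p)^9 · p = 0.051999 · 0.28 = 0.014560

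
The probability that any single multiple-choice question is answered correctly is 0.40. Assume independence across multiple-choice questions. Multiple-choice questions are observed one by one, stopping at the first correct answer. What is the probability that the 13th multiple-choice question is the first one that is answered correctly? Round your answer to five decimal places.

0.00087

Geometric (trials to first success), p = 0.40.
P(Y = 13) = (1−p)^12 · p = 0.0021768 · 0.40 = 0.0008707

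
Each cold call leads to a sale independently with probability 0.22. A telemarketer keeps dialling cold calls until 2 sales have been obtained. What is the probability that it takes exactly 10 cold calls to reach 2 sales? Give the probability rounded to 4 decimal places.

0.0597

Y = trial on which the second success occurs; negative binomial, r=2, p=0.22.
P(Y=10) = C(9,1) · p^2 · (1−p)^8
= 9 · 0.0484 · 0.13701 = 0.059682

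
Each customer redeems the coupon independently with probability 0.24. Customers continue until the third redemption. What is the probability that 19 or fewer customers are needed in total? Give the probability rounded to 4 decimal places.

0.8692

Finishing within 19 customers ⇔ at least 3 successes in the first 19. With X ~ Binomial(19, 0.24), P(Y ≤ 19) = 1 − P(X ≤ 2).
  k=0: C(19,0)·0.24^0·0.76^19 = 0.005438
  k=1: C(19,1)·0.24^1·0.76^18 = 0.032629
  k=2: C(19,2)·0.24^2·0.76^17 = 0.092736
1 − 0.130804 = 0.869196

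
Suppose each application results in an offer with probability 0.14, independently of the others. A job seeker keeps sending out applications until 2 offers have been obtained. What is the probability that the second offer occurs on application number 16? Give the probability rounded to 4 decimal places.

0.0356

Y = trial on which the second success occurs; negative binomial, r=2, p=0.14.
P(Y=16) = C(15,1) · p^2 · (1−p)^14
= 15 · 0.0196 · 0.12105 = 0.035590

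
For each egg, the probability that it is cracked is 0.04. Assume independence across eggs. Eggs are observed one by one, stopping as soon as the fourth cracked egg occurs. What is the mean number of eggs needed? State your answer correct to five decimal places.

100.00000

Y = total eggs until the fourth success; negative binomial with r=4, p=0.04.
E[Y] = r / p = 4 / 0.04 = 100.0000000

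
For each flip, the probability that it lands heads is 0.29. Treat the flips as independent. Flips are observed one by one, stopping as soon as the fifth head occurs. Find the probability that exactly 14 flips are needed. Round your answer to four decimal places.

Y = trial on which the fifth success occurs; negative binomial, r=5, p=0.29.
P(Y=14) = C(13,4) · p^5 · (1−p)^9
= 715 · 0.0020511 · 0.045849 = 0.067239

0.0672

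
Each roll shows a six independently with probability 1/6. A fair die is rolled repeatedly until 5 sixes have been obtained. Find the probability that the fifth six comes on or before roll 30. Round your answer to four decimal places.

0.5757

Finishing within 30 rolls ⇔ at least 5 successes in the first 30. With X ~ Binomial(30, 0.166667), P(Y ≤ 30) = 1 − P(X ≤ 4).
  k=0: C(30,0)·0.166667^0·0.833333^30 = 0.004213
  k=1: C(30,1)·0.166667^1·0.833333^29 = 0.025276
  k=2: C(30,2)·0.166667^2·0.833333^28 = 0.073301
  k=3: C(30,3)·0.166667^3·0.833333^27 = 0.136829
  k=4: C(30,4)·0.166667^4·0.833333^26 = 0.184719
1 − 0.424339 = 0.575661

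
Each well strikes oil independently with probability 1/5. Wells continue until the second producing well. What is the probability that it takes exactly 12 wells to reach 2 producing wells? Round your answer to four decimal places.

Y = trial on which the second success occurs; negative binomial, r=2, p=0.20.
P(Y=12) = C(11,1) · p^2 · (1−p)^10
= 11 · 0.04 · 0.10737 = 0.047245

0.0472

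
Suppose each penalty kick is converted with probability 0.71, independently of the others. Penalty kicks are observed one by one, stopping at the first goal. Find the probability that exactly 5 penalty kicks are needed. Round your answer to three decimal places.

Geometric (trials to first success), p = 0.71.
P(Y = 5) = (1−p)^4 · p = 0.0070728 · 0.71 = 0.00502

0.005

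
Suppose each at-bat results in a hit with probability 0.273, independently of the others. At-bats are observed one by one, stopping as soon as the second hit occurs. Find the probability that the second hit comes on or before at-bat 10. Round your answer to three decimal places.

Finishing within 10 at-bats ⇔ at least 2 successes in the first 10. With X ~ Binomial(10, 0.273), P(Y ≤ 10) = 1 − P(X ≤ 1).
  k=0: C(10,0)·0.273^0·0.727^10 = 0.04124
  k=1: C(10,1)·0.273^1·0.727^9 = 0.15487
1 − 0.19611 = 0.80389

0.804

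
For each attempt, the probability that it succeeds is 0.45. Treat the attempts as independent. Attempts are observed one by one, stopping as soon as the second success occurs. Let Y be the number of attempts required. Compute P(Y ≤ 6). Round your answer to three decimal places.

0.836

Finishing within 6 attempts ⇔ at least 2 successes in the first 6. With X ~ Binomial(6, 0.45), P(Y ≤ 6) = 1 − P(X ≤ 1).
  k=0: C(6,0)·0.45^0·0.55^6 = 0.02768
  k=1: C(6,1)·0.45^1·0.55^5 = 0.13589
1 − 0.16357 = 0.83643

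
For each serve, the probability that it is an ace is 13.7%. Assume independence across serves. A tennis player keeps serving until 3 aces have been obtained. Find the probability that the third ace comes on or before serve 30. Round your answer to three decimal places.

Finishing within 30 serves ⇔ at least 3 successes in the first 30. With X ~ Binomial(30, 0.137), P(Y ≤ 30) = 1 − P(X ≤ 2).
  k=0: C(30,0)·0.137^0·0.863^30 = 0.01203
  k=1: C(30,1)·0.137^1·0.863^29 = 0.05730
  k=2: C(30,2)·0.137^2·0.863^28 = 0.13190
1 − 0.20123 = 0.79877

0.799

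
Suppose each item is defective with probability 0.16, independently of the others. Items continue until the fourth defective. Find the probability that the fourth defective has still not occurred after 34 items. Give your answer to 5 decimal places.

0.18429

Needing more than 34 items ⇔ fewer than 4 successes in the first 34. With X ~ Binomial(34, 0.16), P(Y > 34) = P(X ≤ 3).
  k=0: C(34,0)·0.16^0·0.84^34 = 0.0026638
  k=1: C(34,1)·0.16^1·0.84^33 = 0.0172510
  k=2: C(34,2)·0.16^2·0.84^32 = 0.0542176
  k=3: C(34,3)·0.16^3·0.84^31 = 0.1101563
P(X ≤ 3) = 0.1842887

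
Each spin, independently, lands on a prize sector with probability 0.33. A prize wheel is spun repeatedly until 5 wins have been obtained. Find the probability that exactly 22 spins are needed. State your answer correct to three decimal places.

Y = trial on which the fifth success occurs; negative binomial, r=5, p=0.33.
P(Y=22) = C(21,4) · p^5 · (1−p)^17
= 5985 · 0.0039135 · 0.0011048 = 0.02588

0.026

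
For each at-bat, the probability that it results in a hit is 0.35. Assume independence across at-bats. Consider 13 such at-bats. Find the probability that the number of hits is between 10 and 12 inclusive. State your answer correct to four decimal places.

0.0025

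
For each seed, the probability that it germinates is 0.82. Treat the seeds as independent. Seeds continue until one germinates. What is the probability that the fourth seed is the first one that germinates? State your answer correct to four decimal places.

Geometric (trials to first success), p = 0.82.
P(Y = 4) = (1−p)^3 · p = 0.005832 · 0.82 = 0.004782

0.0048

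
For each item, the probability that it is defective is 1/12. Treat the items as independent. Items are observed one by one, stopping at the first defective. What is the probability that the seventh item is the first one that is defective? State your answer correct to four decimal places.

Geometric (trials to first success), p = 0.083333.
P(Y = 7) = (1−p)^6 · p = 0.59329 · 0.083333 = 0.049441

0.0494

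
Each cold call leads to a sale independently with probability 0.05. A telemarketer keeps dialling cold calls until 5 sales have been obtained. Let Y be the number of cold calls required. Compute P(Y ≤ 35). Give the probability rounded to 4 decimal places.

Finishing within 35 cold calls ⇔ at least 5 successes in the first 35. With X ~ Binomial(35, 0.05), P(Y ≤ 35) = 1 − P(X ≤ 4).
  k=0: C(35,0)·0.05^0·0.95^35 = 0.166083
  k=1: C(35,1)·0.05^1·0.95^34 = 0.305943
  k=2: C(35,2)·0.05^2·0.95^33 = 0.273739
  k=3: C(35,3)·0.05^3·0.95^32 = 0.158480
  k=4: C(35,4)·0.05^4·0.95^31 = 0.066729
1 − 0.970974 = 0.029026

0.0290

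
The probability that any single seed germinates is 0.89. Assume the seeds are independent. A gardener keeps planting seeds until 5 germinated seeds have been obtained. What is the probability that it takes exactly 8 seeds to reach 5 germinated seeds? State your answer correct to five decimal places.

Y = trial on which the fifth success occurs; negative binomial, r=5, p=0.89.
P(Y=8) = C(7,4) · p^5 · (1−p)^3
= 35 · 0.55841 · 0.001331 = 0.0260133

0.02601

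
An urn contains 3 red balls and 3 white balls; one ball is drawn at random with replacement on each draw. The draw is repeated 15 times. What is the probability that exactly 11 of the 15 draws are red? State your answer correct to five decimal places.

0.04166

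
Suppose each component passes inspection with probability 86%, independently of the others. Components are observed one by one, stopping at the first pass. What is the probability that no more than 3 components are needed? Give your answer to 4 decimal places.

Y = number of components to the first success; geometric, p = 0.86.
P(Y ≤ 3) = 1 − (1−p)^3 = 1 − 0.002744 = 0.997256

0.9973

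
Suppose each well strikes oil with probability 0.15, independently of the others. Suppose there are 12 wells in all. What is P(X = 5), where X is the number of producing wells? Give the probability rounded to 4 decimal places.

X ~ Binomial(n=12, p=0.15).
P(X=5) = C(12,5) · p^5 · (1−p)^7
= 792 · 7.5937e-05 · 0.32058 = 0.019280

0.0193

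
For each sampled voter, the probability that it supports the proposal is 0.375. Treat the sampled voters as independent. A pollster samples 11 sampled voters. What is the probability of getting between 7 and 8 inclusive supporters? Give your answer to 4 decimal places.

X ~ Binomial(11, 0.375); P(7 ≤ X ≤ 8) = Σ C(11,k) p^k (1−p)^(11−k) over k:
  k=7: C(11,7)·0.375^7·0.625^4 = 0.052511
  k=8: C(11,8)·0.375^8·0.625^3 = 0.015753
Total = 0.068265

0.0683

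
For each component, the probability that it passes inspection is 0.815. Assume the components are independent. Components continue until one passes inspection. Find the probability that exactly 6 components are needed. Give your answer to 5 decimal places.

Geometric (trials to first success), p = 0.815.
P(Y = 6) = (1−p)^5 · p = 0.0002167 · 0.815 = 0.0001766

0.00018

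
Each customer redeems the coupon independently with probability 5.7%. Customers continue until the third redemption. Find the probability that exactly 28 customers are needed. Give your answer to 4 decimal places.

0.0150

Y = trial on which the third success occurs; negative binomial, r=3, p=0.057.
P(Y=28) = C(27,2) · p^3 · (1−p)^25
= 351 · 0.00018519 · 0.23056 = 0.014987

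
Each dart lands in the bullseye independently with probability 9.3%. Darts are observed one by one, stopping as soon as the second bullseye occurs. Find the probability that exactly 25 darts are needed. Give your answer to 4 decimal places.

Y = trial on which the second success occurs; negative binomial, r=2, p=0.093.
P(Y=25) = C(24,1) · p^2 · (1−p)^23
= 24 · 0.008649 · 0.10592 = 0.021986

0.0220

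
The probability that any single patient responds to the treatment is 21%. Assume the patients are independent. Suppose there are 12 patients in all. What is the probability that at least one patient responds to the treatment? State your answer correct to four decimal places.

0.9409

P(at least one) = 1 − P(none) = 1 − (1 − 0.21)^12
= 1 − 0.059092 = 0.940908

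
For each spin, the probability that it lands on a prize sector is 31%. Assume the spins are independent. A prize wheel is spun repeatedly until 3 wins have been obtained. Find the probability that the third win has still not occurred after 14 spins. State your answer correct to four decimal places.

Needing more than 14 spins ⇔ fewer than 3 successes in the first 14. With X ~ Binomial(14, 0.31), P(Y > 14) = P(X ≤ 2).
  k=0: C(14,0)·0.31^0·0.69^14 = 0.005545
  k=1: C(14,1)·0.31^1·0.69^13 = 0.034876
  k=2: C(14,2)·0.31^2·0.69^12 = 0.101848
P(X ≤ 2) = 0.142269

0.1423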